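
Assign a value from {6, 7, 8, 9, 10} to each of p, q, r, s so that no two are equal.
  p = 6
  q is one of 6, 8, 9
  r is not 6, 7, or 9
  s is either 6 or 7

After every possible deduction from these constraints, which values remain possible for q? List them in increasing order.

8, 9

p has just one choice, so p = 6. Strike 6 from q, s.
s's domain is down to {7}, so s = 7.
No further eliminations apply; q can still be any of 8, 9.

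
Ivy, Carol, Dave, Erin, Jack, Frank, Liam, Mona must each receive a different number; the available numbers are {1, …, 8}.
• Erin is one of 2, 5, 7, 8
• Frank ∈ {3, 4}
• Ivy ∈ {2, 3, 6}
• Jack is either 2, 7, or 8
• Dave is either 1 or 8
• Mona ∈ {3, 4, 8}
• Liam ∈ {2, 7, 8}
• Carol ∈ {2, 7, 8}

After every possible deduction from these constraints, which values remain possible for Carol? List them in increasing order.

The 8 variables draw from only 8 values {1, 2, 3, 4, 5, 6, 7, 8}, so each is used; only Dave can be 1, hence Dave = 1.
The 7 still-open variables draw from only 7 values {2, 3, 4, 5, 6, 7, 8}, so each is used; only Erin can be 5, hence Erin = 5.
Among the 6 still-open variables, 6 fits only Ivy (and all 6 values in {2, 3, 4, 6, 7, 8} must be used), so Ivy = 6.
The 3 variables Carol, Jack, Liam are confined to {2, 7, 8}, which locks those values in; drop them from Mona.
No further eliminations apply; Carol can still be any of 2, 7, 8.

2, 7, 8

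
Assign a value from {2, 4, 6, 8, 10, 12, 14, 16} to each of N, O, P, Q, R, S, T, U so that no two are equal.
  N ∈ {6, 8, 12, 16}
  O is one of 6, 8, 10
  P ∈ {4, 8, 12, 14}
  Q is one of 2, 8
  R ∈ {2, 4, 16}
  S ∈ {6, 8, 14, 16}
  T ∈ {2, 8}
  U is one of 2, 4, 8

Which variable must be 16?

R

Among the 8 variables, 10 fits only O (and all 8 values in {2, 4, 6, 8, 10, 12, 14, 16} must be used), so O = 10.
Q and T share exactly the 2 values {2, 8}; by pigeonhole those values go to them, so strike 2, 8 from N, P, R, S, U.
U must be 4 (only option left). Remove 4 from P, R.
So 16 goes to R.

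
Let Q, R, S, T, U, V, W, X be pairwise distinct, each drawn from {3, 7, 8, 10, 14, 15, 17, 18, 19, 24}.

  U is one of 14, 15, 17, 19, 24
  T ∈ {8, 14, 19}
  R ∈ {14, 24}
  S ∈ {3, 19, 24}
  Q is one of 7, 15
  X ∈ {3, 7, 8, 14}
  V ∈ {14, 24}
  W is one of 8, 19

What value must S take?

Among the 8 variables, 17 fits only U (and all 8 values in {3, 7, 8, 14, 15, 17, 19, 24} must be used), so U = 17.
Among the 7 still-open variables, 15 fits only Q (and all 7 values in {3, 7, 8, 14, 15, 19, 24} must be used), so Q = 15.
The 6 still-open variables draw from only 6 values {3, 7, 8, 14, 19, 24}, so each is used; only X can be 7, hence X = 7.
The 5 still-open variables draw from only 5 values {3, 8, 14, 19, 24}, so each is used; only S can be 3, hence S = 3.

3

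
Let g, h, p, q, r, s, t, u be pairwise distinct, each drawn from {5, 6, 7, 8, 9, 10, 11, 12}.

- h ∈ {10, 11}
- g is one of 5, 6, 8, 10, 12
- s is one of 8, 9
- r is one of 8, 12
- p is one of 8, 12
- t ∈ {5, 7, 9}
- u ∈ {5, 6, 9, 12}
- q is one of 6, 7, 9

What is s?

The 8 variables draw from only 8 values {5, 6, 7, 8, 9, 10, 11, 12}, so each is used; only h can be 11, hence h = 11.
The 7 still-open variables together cover exactly {5, 6, 7, 8, 9, 10, 12} — 7 values for 7 variables — and 10 appears only in g's list, so g = 10.
p and r share exactly the 2 values {8, 12}; by pigeonhole those values go to them, so strike 8, 12 from s, u.
So s = 9.

9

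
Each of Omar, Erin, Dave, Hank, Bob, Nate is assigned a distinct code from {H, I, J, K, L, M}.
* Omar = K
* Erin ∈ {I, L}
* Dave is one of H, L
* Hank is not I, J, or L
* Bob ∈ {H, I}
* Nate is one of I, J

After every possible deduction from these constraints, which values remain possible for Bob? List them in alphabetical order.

Omar's domain is down to {K}, so Omar = K. Eliminate K elsewhere: Hank.
Among the 5 still-open variables, J fits only Nate (and all 5 values in {H, I, J, L, M} must be used), so Nate = J.
Among the 4 still-open variables, M fits only Hank (and all 4 values in {H, I, L, M} must be used), so Hank = M.
No further eliminations apply; Bob can still be any of H, I.

H, I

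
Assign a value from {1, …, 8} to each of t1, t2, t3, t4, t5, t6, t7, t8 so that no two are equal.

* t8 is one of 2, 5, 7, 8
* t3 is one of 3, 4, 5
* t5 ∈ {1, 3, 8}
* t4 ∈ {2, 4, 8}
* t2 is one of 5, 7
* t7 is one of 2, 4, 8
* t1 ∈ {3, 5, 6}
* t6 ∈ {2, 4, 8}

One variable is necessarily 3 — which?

t3

The 8 variables together cover exactly {1, 2, 3, 4, 5, 6, 7, 8} — 8 values for 8 variables — and 1 appears only in t5's list, so t5 = 1.
Among the 7 still-open variables, 6 fits only t1 (and all 7 values in {2, 3, 4, 5, 6, 7, 8} must be used), so t1 = 6.
Among the 6 still-open variables, 3 fits only t3 (and all 6 values in {2, 3, 4, 5, 7, 8} must be used), so t3 = 3.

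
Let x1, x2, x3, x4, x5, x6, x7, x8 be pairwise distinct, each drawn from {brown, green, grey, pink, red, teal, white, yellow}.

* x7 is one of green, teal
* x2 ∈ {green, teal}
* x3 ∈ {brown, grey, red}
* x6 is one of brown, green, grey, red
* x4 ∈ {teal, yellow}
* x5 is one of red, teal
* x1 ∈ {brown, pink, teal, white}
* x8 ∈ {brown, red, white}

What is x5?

red

Among the 8 variables, pink fits only x1 (and all 8 values in {brown, green, grey, pink, red, teal, white, yellow} must be used), so x1 = pink.
The 7 still-open variables draw from only 7 values {brown, green, grey, red, teal, white, yellow}, so each is used; only x8 can be white, hence x8 = white.
The 6 still-open variables draw from only 6 values {brown, green, grey, red, teal, yellow}, so each is used; only x4 can be yellow, hence x4 = yellow.
x2 and x7 between them cover only {green, teal} — a naked pair. Remove those values from x5, x6.
So x5 = red.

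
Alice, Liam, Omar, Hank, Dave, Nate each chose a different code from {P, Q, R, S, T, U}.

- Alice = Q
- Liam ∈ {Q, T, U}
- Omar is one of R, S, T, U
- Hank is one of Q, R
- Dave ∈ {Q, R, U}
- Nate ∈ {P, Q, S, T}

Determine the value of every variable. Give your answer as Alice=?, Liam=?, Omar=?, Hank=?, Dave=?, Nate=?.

Alice=Q, Liam=T, Omar=S, Hank=R, Dave=U, Nate=P

Alice must be Q (only option left). So Liam, Hank, Dave, Nate can't be Q.
Hank's domain is down to {R}, so Hank = R. Strike R from Omar, Dave.
Dave must be U (only option left). So Liam, Omar can't be U.
Liam has just one choice, so Liam = T. Eliminate T elsewhere: Omar, Nate.
Omar must be S (only option left). Strike S from Nate.
Nate's domain is down to {P}, so Nate = P.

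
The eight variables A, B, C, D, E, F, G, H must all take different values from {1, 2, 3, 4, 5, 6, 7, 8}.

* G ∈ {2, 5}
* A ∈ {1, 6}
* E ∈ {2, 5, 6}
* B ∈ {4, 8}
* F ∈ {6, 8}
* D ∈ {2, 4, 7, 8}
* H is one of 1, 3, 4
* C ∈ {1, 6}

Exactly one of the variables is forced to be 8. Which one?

F

Among the 8 variables, 3 fits only H (and all 8 values in {1, 2, 3, 4, 5, 6, 7, 8} must be used), so H = 3.
The 7 still-open variables together cover exactly {1, 2, 4, 5, 6, 7, 8} — 7 values for 7 variables — and 7 appears only in D's list, so D = 7.
The 6 still-open variables draw from only 6 values {1, 2, 4, 5, 6, 8}, so each is used; only B can be 4, hence B = 4.
The 5 still-open variables draw from only 5 values {1, 2, 5, 6, 8}, so each is used; only F can be 8, hence F = 8.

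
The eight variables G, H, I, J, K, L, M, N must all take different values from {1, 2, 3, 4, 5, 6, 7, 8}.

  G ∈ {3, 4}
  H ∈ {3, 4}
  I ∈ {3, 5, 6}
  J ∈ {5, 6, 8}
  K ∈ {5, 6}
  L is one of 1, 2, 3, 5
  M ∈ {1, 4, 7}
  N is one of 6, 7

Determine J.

8

The 8 variables draw from only 8 values {1, 2, 3, 4, 5, 6, 7, 8}, so each is used; only L can be 2, hence L = 2.
Among the 7 still-open variables, 1 fits only M (and all 7 values in {1, 3, 4, 5, 6, 7, 8} must be used), so M = 1.
The 6 still-open variables draw from only 6 values {3, 4, 5, 6, 7, 8}, so each is used; only N can be 7, hence N = 7.
Among the 5 still-open variables, 8 fits only J (and all 5 values in {3, 4, 5, 6, 8} must be used), so J = 8.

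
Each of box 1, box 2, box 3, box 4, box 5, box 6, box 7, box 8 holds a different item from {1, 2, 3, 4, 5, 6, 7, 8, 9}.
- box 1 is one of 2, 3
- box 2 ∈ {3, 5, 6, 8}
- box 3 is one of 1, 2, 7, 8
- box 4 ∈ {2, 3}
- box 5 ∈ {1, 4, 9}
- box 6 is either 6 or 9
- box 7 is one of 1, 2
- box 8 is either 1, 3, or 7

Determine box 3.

8

box 1 and box 4 share exactly the 2 values {2, 3}; by pigeonhole those values go to them, so strike 2, 3 from box 2, box 3, box 7, box 8.
box 7 must be 1 (only option left). So box 3, box 5, box 8 can't be 1.
box 8 has just one choice, so box 8 = 7. Strike 7 from box 3.
So box 3 = 8.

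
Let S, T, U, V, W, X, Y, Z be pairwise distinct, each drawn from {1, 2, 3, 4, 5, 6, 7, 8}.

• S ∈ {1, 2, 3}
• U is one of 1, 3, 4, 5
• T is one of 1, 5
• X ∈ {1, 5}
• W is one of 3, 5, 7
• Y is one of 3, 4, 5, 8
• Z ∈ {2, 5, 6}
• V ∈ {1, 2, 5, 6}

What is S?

3

The 8 variables draw from only 8 values {1, 2, 3, 4, 5, 6, 7, 8}, so each is used; only W can be 7, hence W = 7.
Among the 7 still-open variables, 8 fits only Y (and all 7 values in {1, 2, 3, 4, 5, 6, 8} must be used), so Y = 8.
The 6 still-open variables draw from only 6 values {1, 2, 3, 4, 5, 6}, so each is used; only U can be 4, hence U = 4.
The 5 still-open variables draw from only 5 values {1, 2, 3, 5, 6}, so each is used; only S can be 3, hence S = 3.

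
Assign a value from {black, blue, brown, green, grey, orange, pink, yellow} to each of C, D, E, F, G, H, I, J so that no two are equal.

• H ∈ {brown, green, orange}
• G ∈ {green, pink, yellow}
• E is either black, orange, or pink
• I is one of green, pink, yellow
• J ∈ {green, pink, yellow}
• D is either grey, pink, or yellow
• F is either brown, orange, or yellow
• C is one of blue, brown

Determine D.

The 8 variables together cover exactly {black, blue, brown, green, grey, orange, pink, yellow} — 8 values for 8 variables — and black appears only in E's list, so E = black.
The 7 still-open variables draw from only 7 values {blue, brown, green, grey, orange, pink, yellow}, so each is used; only C can be blue, hence C = blue.
The 6 still-open variables draw from only 6 values {brown, green, grey, orange, pink, yellow}, so each is used; only D can be grey, hence D = grey.

grey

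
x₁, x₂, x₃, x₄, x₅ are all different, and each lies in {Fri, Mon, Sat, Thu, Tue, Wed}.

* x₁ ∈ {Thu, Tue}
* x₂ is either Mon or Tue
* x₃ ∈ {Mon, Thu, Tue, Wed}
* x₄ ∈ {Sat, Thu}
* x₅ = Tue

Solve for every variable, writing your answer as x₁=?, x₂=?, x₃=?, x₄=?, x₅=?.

x₁=Thu, x₂=Mon, x₃=Wed, x₄=Sat, x₅=Tue

x₅ must be Tue (only option left). So x₁, x₂, x₃ can't be Tue.
x₁ must be Thu (only option left). Eliminate Thu elsewhere: x₃, x₄.
x₂'s domain is down to {Mon}, so x₂ = Mon. So x₃ can't be Mon.
That leaves x₃ = Wed.
x₄ must be Sat (only option left).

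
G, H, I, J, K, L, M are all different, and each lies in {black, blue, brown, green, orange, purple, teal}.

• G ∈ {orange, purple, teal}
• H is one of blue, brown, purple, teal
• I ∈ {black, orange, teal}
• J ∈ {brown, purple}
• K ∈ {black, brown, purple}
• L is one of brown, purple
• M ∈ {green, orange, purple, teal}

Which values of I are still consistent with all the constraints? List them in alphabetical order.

Among the 7 variables, blue fits only H (and all 7 values in {black, blue, brown, green, orange, purple, teal} must be used), so H = blue.
Among the 6 still-open variables, green fits only M (and all 6 values in {black, brown, green, orange, purple, teal} must be used), so M = green.
The 2 variables J and L are confined to {brown, purple}, which locks those values in; drop them from G, K.
K's domain is down to {black}, so K = black. So I can't be black.
No further eliminations apply; I can still be any of orange, teal.

orange, teal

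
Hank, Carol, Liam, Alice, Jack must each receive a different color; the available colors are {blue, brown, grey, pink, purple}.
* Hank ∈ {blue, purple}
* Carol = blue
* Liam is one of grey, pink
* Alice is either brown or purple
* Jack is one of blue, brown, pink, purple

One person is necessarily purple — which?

Carol's domain is down to {blue}, so Carol = blue. Strike blue from Hank, Jack.
So purple goes to Hank.

Hank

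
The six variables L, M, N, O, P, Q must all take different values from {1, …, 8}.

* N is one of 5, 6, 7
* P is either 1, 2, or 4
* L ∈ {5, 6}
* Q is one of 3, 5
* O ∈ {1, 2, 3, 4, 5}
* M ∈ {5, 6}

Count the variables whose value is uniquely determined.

L and M share exactly the 2 values {5, 6}; by pigeonhole those values go to them, so strike 5, 6 from N, O, Q.
That leaves N = 7.
Q must be 3 (only option left). Eliminate 3 elsewhere: O.
Determined: N=7, Q=3. The other variables each still have more than one consistent value. That makes 2.

2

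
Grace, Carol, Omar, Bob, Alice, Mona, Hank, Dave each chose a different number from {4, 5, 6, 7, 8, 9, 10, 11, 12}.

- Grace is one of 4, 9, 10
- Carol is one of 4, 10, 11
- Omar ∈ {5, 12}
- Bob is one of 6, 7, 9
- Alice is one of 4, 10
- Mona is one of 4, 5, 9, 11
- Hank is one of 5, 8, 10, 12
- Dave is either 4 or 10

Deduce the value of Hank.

The 2 variables Alice and Dave are confined to {4, 10}, which locks those values in; drop them from Grace, Carol, Mona, Hank.
Grace must be 9 (only option left). Eliminate 9 elsewhere: Bob, Mona.
That leaves Carol = 11. Remove 11 from Mona.
Mona must be 5 (only option left). Strike 5 from Omar, Hank.
Omar's domain is down to {12}, so Omar = 12. Eliminate 12 elsewhere: Hank.
So Hank = 8.

8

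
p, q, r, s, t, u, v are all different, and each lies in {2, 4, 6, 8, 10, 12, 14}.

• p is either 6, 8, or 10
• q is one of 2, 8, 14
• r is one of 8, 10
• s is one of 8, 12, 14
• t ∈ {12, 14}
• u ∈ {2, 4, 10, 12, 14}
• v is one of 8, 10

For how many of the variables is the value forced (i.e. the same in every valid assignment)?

Among the 7 variables, 4 fits only u (and all 7 values in {2, 4, 6, 8, 10, 12, 14} must be used), so u = 4.
The 6 still-open variables together cover exactly {2, 6, 8, 10, 12, 14} — 6 values for 6 variables — and 2 appears only in q's list, so q = 2.
The 5 still-open variables together cover exactly {6, 8, 10, 12, 14} — 5 values for 5 variables — and 6 appears only in p's list, so p = 6.
The 2 variables r and v are confined to {8, 10}, which locks those values in; drop them from s.
Determined: p=6, q=2, u=4. The other variables each still have more than one consistent value. That makes 3.

3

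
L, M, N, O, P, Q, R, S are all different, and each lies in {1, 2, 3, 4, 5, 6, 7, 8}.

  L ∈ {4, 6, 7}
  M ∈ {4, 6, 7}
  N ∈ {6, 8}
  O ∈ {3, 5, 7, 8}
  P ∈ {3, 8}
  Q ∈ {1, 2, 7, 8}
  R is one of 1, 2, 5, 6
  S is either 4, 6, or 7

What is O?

5

L, M, S between them cover only {4, 6, 7} — a naked triple. Remove those values from N, O, Q, R.
That leaves N = 8. Remove 8 from O, P, Q.
P has just one choice, so P = 3. Strike 3 from O.
So O = 5.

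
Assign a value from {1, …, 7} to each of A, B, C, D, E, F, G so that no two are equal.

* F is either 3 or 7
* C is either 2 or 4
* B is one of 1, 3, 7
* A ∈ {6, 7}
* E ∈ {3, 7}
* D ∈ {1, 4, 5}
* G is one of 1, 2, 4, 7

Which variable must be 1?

B

The 7 variables together cover exactly {1, 2, 3, 4, 5, 6, 7} — 7 values for 7 variables — and 5 appears only in D's list, so D = 5.
The 6 still-open variables together cover exactly {1, 2, 3, 4, 6, 7} — 6 values for 6 variables — and 6 appears only in A's list, so A = 6.
The 2 variables E and F are confined to {3, 7}, which locks those values in; drop them from B, G.
So 1 goes to B.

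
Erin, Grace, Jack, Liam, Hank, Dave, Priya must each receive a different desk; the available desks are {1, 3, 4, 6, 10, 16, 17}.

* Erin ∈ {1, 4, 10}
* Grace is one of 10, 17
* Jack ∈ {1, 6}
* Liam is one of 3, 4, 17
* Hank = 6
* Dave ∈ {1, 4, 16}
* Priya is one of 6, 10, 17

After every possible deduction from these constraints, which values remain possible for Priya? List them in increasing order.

Hank's domain is down to {6}, so Hank = 6. So Jack, Priya can't be 6.
That leaves Jack = 1. Strike 1 from Erin, Dave.
The 5 still-open variables together cover exactly {3, 4, 10, 16, 17} — 5 values for 5 variables — and 3 appears only in Liam's list, so Liam = 3.
The 4 still-open variables draw from only 4 values {4, 10, 16, 17}, so each is used; only Dave can be 16, hence Dave = 16.
Among the 3 still-open variables, 4 fits only Erin (and all 3 values in {4, 10, 17} must be used), so Erin = 4.
No further eliminations apply; Priya can still be any of 10, 17.

10, 17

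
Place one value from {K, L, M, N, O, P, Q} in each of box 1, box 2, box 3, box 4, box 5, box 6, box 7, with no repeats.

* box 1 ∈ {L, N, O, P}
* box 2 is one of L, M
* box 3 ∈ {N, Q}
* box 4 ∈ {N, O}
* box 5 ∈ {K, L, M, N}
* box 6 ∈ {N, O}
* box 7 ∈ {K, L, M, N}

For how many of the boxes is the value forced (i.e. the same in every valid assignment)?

2

The 7 variables together cover exactly {K, L, M, N, O, P, Q} — 7 values for 7 variables — and P appears only in box 1's list, so box 1 = P.
The 6 still-open variables together cover exactly {K, L, M, N, O, Q} — 6 values for 6 variables — and Q appears only in box 3's list, so box 3 = Q.
box 4 and box 6 between them cover only {N, O} — a naked pair. Remove those values from box 5, box 7.
Determined: box 1=P, box 3=Q. The other boxes each still have more than one consistent value. That makes 2.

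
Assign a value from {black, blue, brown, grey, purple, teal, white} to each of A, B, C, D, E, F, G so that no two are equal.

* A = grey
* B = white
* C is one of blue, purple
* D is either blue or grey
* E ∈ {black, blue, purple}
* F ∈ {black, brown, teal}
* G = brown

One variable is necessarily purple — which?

C

A has just one choice, so A = grey. Strike grey from D.
B's domain is down to {white}, so B = white.
D has just one choice, so D = blue. So C, E can't be blue.
So purple goes to C.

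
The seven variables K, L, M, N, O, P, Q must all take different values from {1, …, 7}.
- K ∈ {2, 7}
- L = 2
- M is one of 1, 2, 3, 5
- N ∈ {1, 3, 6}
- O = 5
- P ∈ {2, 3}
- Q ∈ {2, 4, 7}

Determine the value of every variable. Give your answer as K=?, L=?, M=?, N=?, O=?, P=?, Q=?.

L must be 2 (only option left). So K, M, P, Q can't be 2.
O has just one choice, so O = 5. So M can't be 5.
That leaves P = 3. So M, N can't be 3.
That leaves K = 7. Strike 7 from Q.
M must be 1 (only option left). Strike 1 from N.
That leaves N = 6.
That leaves Q = 4.

K=7, L=2, M=1, N=6, O=5, P=3, Q=4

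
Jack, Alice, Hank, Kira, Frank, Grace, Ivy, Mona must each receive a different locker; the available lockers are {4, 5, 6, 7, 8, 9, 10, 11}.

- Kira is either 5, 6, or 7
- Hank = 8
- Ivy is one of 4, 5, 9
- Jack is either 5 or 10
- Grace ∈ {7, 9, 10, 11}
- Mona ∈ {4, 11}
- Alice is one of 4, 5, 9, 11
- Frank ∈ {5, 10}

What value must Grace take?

Hank's domain is down to {8}, so Hank = 8.
Among the 7 still-open variables, 6 fits only Kira (and all 7 values in {4, 5, 6, 7, 9, 10, 11} must be used), so Kira = 6.
The 6 still-open variables draw from only 6 values {4, 5, 7, 9, 10, 11}, so each is used; only Grace can be 7, hence Grace = 7.

7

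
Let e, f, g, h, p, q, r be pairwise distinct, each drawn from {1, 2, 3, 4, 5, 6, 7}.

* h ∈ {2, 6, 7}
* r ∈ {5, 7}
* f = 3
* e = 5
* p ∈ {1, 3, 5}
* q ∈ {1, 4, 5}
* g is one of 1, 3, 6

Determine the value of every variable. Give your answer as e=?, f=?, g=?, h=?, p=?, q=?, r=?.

e=5, f=3, g=6, h=2, p=1, q=4, r=7

e's domain is down to {5}, so e = 5. Strike 5 from p, q, r.
f's domain is down to {3}, so f = 3. Strike 3 from g, p.
p must be 1 (only option left). Strike 1 from g, q.
q has just one choice, so q = 4.
That leaves r = 7. Strike 7 from h.
g must be 6 (only option left). Strike 6 from h.
h's domain is down to {2}, so h = 2.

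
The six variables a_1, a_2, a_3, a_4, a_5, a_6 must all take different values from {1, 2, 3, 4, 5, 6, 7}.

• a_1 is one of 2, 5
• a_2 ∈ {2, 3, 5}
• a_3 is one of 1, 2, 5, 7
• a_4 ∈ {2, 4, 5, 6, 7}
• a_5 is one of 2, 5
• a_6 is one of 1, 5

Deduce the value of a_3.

a_1 and a_5 share exactly the 2 values {2, 5}; by pigeonhole those values go to them, so strike 2, 5 from a_2, a_3, a_4, a_6.
a_2's domain is down to {3}, so a_2 = 3.
a_6's domain is down to {1}, so a_6 = 1. Eliminate 1 elsewhere: a_3.
So a_3 = 7.

7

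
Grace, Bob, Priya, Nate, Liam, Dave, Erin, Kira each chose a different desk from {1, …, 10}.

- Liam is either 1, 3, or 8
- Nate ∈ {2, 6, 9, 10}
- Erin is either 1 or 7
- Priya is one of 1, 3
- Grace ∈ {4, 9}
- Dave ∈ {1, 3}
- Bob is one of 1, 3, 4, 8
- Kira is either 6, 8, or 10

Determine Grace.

9

The 2 variables Priya and Dave are confined to {1, 3}, which locks those values in; drop them from Bob, Liam, Erin.
Liam's domain is down to {8}, so Liam = 8. Eliminate 8 elsewhere: Bob, Kira.
That leaves Erin = 7.
Bob has just one choice, so Bob = 4. Eliminate 4 elsewhere: Grace.
So Grace = 9.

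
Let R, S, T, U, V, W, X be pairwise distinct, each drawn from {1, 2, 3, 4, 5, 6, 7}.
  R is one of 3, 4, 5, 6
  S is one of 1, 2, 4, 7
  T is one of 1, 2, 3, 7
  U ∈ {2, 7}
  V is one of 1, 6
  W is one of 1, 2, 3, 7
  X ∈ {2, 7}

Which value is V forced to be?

The 7 variables together cover exactly {1, 2, 3, 4, 5, 6, 7} — 7 values for 7 variables — and 5 appears only in R's list, so R = 5.
Among the 6 still-open variables, 4 fits only S (and all 6 values in {1, 2, 3, 4, 6, 7} must be used), so S = 4.
Among the 5 still-open variables, 6 fits only V (and all 5 values in {1, 2, 3, 6, 7} must be used), so V = 6.

6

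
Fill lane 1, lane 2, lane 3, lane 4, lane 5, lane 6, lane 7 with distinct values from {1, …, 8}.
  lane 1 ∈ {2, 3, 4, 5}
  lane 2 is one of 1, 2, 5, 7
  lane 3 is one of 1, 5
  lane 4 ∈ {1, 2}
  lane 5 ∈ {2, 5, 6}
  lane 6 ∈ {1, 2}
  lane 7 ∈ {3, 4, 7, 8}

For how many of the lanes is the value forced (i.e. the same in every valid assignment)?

3

lane 4 and lane 6 share exactly the 2 values {1, 2}; by pigeonhole those values go to them, so strike 1, 2 from lane 1, lane 2, lane 3, lane 5.
lane 3 has just one choice, so lane 3 = 5. Strike 5 from lane 1, lane 2, lane 5.
lane 5's domain is down to {6}, so lane 5 = 6.
lane 2's domain is down to {7}, so lane 2 = 7. So lane 7 can't be 7.
Determined: lane 2=7, lane 3=5, lane 5=6. The other lanes each still have more than one consistent value. That makes 3.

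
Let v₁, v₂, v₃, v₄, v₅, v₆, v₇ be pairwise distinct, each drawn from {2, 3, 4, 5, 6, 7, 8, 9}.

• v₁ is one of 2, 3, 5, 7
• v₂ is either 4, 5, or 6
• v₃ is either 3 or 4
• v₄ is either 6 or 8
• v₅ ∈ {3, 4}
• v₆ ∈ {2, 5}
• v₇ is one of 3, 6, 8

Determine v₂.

5

Among the 7 variables, 7 fits only v₁ (and all 7 values in {2, 3, 4, 5, 6, 7, 8} must be used), so v₁ = 7.
Among the 6 still-open variables, 2 fits only v₆ (and all 6 values in {2, 3, 4, 5, 6, 8} must be used), so v₆ = 2.
Among the 5 still-open variables, 5 fits only v₂ (and all 5 values in {3, 4, 5, 6, 8} must be used), so v₂ = 5.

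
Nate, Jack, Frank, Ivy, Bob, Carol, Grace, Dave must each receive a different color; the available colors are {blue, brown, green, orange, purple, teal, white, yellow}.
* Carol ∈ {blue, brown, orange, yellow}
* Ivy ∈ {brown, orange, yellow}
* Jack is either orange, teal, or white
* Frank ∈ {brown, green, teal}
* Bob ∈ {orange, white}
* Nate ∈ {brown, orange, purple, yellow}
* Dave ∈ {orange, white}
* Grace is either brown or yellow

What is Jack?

Among the 8 variables, blue fits only Carol (and all 8 values in {blue, brown, green, orange, purple, teal, white, yellow} must be used), so Carol = blue.
The 7 still-open variables together cover exactly {brown, green, orange, purple, teal, white, yellow} — 7 values for 7 variables — and green appears only in Frank's list, so Frank = green.
The 6 still-open variables draw from only 6 values {brown, orange, purple, teal, white, yellow}, so each is used; only Nate can be purple, hence Nate = purple.
The 5 still-open variables together cover exactly {brown, orange, teal, white, yellow} — 5 values for 5 variables — and teal appears only in Jack's list, so Jack = teal.

teal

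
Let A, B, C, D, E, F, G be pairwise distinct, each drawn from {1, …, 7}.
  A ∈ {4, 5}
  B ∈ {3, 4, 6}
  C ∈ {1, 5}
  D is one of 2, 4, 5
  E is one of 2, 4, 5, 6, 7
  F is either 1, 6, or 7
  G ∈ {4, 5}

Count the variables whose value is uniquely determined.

The 7 variables draw from only 7 values {1, 2, 3, 4, 5, 6, 7}, so each is used; only B can be 3, hence B = 3.
A and G between them cover only {4, 5} — a naked pair. Remove those values from C, D, E.
That leaves C = 1. Remove 1 from F.
D must be 2 (only option left). So E can't be 2.
Determined: B=3, C=1, D=2. The other variables each still have more than one consistent value. That makes 3.

3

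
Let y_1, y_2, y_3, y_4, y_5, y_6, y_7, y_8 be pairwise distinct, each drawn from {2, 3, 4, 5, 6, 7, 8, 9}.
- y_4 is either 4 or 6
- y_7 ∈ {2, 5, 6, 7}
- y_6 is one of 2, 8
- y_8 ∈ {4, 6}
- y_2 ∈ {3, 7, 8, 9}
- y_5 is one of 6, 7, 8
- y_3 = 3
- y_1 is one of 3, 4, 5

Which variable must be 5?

y_3 must be 3 (only option left). Strike 3 from y_1, y_2.
The 7 still-open variables together cover exactly {2, 4, 5, 6, 7, 8, 9} — 7 values for 7 variables — and 9 appears only in y_2's list, so y_2 = 9.
y_4 and y_8 between them cover only {4, 6} — a naked pair. Remove those values from y_1, y_5, y_7.
So 5 goes to y_1.

y_1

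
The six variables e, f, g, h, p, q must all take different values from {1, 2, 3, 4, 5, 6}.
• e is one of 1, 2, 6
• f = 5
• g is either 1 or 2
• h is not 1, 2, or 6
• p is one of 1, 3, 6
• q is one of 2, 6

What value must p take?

f has just one choice, so f = 5. So h can't be 5.
Among the 5 still-open variables, 4 fits only h (and all 5 values in {1, 2, 3, 4, 6} must be used), so h = 4.
The 4 still-open variables draw from only 4 values {1, 2, 3, 6}, so each is used; only p can be 3, hence p = 3.

3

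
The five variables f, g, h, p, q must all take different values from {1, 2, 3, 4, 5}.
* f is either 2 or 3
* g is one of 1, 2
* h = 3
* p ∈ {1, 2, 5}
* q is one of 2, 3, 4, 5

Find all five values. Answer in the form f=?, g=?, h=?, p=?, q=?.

h has just one choice, so h = 3. Strike 3 from f, q.
f must be 2 (only option left). Remove 2 from g, p, q.
g has just one choice, so g = 1. Strike 1 from p.
p's domain is down to {5}, so p = 5. Remove 5 from q.
q must be 4 (only option left).

f=2, g=1, h=3, p=5, q=4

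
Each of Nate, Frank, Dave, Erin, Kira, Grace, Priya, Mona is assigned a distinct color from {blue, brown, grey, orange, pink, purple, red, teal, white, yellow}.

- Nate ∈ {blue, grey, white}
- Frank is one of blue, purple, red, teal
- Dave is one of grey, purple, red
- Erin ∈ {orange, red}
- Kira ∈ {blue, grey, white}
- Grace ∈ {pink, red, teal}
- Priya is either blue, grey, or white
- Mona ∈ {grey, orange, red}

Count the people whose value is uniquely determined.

3

The 8 variables draw from only 8 values {blue, grey, orange, pink, purple, red, teal, white}, so each is used; only Grace can be pink, hence Grace = pink.
Among the 7 still-open variables, teal fits only Frank (and all 7 values in {blue, grey, orange, purple, red, teal, white} must be used), so Frank = teal.
The 6 still-open variables draw from only 6 values {blue, grey, orange, purple, red, white}, so each is used; only Dave can be purple, hence Dave = purple.
Nate, Kira, Priya share exactly the 3 values {blue, grey, white}; by pigeonhole those values go to them, so strike blue, grey, white from Mona.
Determined: Frank=teal, Dave=purple, Grace=pink. The other people each still have more than one consistent value. That makes 3.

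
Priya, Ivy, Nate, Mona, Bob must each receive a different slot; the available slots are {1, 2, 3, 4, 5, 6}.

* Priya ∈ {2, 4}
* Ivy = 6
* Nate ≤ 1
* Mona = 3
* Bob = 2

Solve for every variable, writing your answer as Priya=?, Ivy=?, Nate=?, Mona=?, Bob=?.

Ivy must be 6 (only option left).
That leaves Nate = 1.
Mona's domain is down to {3}, so Mona = 3.
That leaves Bob = 2. Eliminate 2 elsewhere: Priya.
Priya has just one choice, so Priya = 4.

Priya=4, Ivy=6, Nate=1, Mona=3, Bob=2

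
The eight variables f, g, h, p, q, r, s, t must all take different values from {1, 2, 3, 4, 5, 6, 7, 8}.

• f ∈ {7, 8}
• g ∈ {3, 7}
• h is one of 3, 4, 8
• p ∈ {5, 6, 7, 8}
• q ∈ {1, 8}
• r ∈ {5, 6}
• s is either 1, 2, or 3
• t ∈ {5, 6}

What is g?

3

The 8 variables together cover exactly {1, 2, 3, 4, 5, 6, 7, 8} — 8 values for 8 variables — and 2 appears only in s's list, so s = 2.
The 7 still-open variables draw from only 7 values {1, 3, 4, 5, 6, 7, 8}, so each is used; only q can be 1, hence q = 1.
Among the 6 still-open variables, 4 fits only h (and all 6 values in {3, 4, 5, 6, 7, 8} must be used), so h = 4.
The 5 still-open variables together cover exactly {3, 5, 6, 7, 8} — 5 values for 5 variables — and 3 appears only in g's list, so g = 3.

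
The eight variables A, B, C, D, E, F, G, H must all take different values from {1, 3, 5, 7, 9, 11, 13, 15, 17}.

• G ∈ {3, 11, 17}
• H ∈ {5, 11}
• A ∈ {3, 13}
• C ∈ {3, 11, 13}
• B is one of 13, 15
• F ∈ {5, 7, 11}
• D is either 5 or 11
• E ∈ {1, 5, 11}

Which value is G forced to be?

17

The 8 variables together cover exactly {1, 3, 5, 7, 11, 13, 15, 17} — 8 values for 8 variables — and 1 appears only in E's list, so E = 1.
The 7 still-open variables together cover exactly {3, 5, 7, 11, 13, 15, 17} — 7 values for 7 variables — and 7 appears only in F's list, so F = 7.
The 6 still-open variables draw from only 6 values {3, 5, 11, 13, 15, 17}, so each is used; only B can be 15, hence B = 15.
The 5 still-open variables together cover exactly {3, 5, 11, 13, 17} — 5 values for 5 variables — and 17 appears only in G's list, so G = 17.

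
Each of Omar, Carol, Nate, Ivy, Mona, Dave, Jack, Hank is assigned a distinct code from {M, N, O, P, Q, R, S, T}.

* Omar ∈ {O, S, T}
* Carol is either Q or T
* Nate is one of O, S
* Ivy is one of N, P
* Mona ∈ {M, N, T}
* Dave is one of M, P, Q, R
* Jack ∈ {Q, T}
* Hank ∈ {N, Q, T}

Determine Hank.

N

The 8 variables together cover exactly {M, N, O, P, Q, R, S, T} — 8 values for 8 variables — and R appears only in Dave's list, so Dave = R.
The 7 still-open variables together cover exactly {M, N, O, P, Q, S, T} — 7 values for 7 variables — and M appears only in Mona's list, so Mona = M.
Among the 6 still-open variables, P fits only Ivy (and all 6 values in {N, O, P, Q, S, T} must be used), so Ivy = P.
Among the 5 still-open variables, N fits only Hank (and all 5 values in {N, O, Q, S, T} must be used), so Hank = N.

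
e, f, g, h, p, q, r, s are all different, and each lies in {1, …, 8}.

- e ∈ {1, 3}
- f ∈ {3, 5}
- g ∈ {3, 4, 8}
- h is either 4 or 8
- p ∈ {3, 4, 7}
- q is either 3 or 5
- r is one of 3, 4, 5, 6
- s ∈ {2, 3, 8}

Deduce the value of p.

7

The 8 variables together cover exactly {1, 2, 3, 4, 5, 6, 7, 8} — 8 values for 8 variables — and 1 appears only in e's list, so e = 1.
The 7 still-open variables draw from only 7 values {2, 3, 4, 5, 6, 7, 8}, so each is used; only s can be 2, hence s = 2.
The 6 still-open variables together cover exactly {3, 4, 5, 6, 7, 8} — 6 values for 6 variables — and 6 appears only in r's list, so r = 6.
The 5 still-open variables together cover exactly {3, 4, 5, 7, 8} — 5 values for 5 variables — and 7 appears only in p's list, so p = 7.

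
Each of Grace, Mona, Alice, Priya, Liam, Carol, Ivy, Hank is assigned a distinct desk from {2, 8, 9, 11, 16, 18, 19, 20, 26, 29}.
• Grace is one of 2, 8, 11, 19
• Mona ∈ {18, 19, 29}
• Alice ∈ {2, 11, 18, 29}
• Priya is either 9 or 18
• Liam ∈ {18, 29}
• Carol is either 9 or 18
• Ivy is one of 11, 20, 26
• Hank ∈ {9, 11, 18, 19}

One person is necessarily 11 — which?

Hank

Priya and Carol between them cover only {9, 18} — a naked pair. Remove those values from Mona, Alice, Liam, Hank.
That leaves Liam = 29. So Mona, Alice can't be 29.
Mona has just one choice, so Mona = 19. Eliminate 19 elsewhere: Grace, Hank.
So 11 goes to Hank.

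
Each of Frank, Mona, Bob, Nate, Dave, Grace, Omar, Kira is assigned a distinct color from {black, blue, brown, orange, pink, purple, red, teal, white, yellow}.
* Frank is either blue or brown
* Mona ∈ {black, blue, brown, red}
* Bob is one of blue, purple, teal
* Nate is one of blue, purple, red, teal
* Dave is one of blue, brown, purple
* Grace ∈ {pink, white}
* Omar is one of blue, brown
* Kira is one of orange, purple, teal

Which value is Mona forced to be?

The 2 variables Frank and Omar are confined to {blue, brown}, which locks those values in; drop them from Mona, Bob, Nate, Dave.
Dave's domain is down to {purple}, so Dave = purple. Strike purple from Bob, Nate, Kira.
Bob's domain is down to {teal}, so Bob = teal. Eliminate teal elsewhere: Nate, Kira.
Nate must be red (only option left). Remove red from Mona.
So Mona = black.

black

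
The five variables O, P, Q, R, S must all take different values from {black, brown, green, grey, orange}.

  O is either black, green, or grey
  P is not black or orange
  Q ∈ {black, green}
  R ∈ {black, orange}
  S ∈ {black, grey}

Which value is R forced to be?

orange

Among the 5 variables, brown fits only P (and all 5 values in {black, brown, green, grey, orange} must be used), so P = brown.
The 4 still-open variables together cover exactly {black, green, grey, orange} — 4 values for 4 variables — and orange appears only in R's list, so R = orange.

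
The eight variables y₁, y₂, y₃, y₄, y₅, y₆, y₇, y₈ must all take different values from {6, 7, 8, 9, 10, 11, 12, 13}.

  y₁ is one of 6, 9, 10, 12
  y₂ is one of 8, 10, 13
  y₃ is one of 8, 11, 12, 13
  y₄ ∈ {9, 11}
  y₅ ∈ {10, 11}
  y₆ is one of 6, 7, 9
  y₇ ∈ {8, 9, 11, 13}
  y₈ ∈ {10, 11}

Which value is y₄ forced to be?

9

The 8 variables draw from only 8 values {6, 7, 8, 9, 10, 11, 12, 13}, so each is used; only y₆ can be 7, hence y₆ = 7.
The 7 still-open variables together cover exactly {6, 8, 9, 10, 11, 12, 13} — 7 values for 7 variables — and 6 appears only in y₁'s list, so y₁ = 6.
The 6 still-open variables together cover exactly {8, 9, 10, 11, 12, 13} — 6 values for 6 variables — and 12 appears only in y₃'s list, so y₃ = 12.
y₅ and y₈ between them cover only {10, 11} — a naked pair. Remove those values from y₂, y₄, y₇.
So y₄ = 9.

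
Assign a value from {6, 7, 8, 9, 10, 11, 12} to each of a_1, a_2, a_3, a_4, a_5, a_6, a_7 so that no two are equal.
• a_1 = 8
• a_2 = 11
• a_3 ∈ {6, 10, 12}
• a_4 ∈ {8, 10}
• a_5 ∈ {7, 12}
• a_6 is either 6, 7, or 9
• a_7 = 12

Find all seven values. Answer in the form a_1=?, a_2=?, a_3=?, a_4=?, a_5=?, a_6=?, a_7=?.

a_1 must be 8 (only option left). So a_4 can't be 8.
a_2 must be 11 (only option left).
a_4 must be 10 (only option left). Remove 10 from a_3.
a_7's domain is down to {12}, so a_7 = 12. Strike 12 from a_3, a_5.
That leaves a_3 = 6. So a_6 can't be 6.
That leaves a_5 = 7. Remove 7 from a_6.
That leaves a_6 = 9.

a_1=8, a_2=11, a_3=6, a_4=10, a_5=7, a_6=9, a_7=12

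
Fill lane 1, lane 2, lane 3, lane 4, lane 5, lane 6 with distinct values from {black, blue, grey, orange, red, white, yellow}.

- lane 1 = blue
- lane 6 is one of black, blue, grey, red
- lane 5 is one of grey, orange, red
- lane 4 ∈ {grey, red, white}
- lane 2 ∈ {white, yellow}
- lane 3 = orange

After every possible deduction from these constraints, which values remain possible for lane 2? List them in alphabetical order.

white, yellow

lane 1 has just one choice, so lane 1 = blue. Eliminate blue elsewhere: lane 6.
lane 3's domain is down to {orange}, so lane 3 = orange. Strike orange from lane 5.
No further eliminations apply; lane 2 can still be any of white, yellow.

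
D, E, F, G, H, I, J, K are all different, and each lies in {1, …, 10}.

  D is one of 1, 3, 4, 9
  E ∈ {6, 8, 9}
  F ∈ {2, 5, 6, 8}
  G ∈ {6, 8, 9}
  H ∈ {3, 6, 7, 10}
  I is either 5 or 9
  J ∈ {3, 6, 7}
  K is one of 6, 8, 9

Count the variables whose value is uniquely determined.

2

E, G, K between them cover only {6, 8, 9} — a naked triple. Remove those values from D, F, H, I, J.
That leaves I = 5. Remove 5 from F.
F's domain is down to {2}, so F = 2.
Determined: F=2, I=5. The other variables each still have more than one consistent value. That makes 2.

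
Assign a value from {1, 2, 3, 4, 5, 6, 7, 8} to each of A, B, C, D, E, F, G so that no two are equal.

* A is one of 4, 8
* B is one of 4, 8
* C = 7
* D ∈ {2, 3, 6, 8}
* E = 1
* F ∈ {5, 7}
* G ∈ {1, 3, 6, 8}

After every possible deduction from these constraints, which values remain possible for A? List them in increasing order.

4, 8

C has just one choice, so C = 7. So F can't be 7.
That leaves E = 1. So G can't be 1.
F has just one choice, so F = 5.
A and B share exactly the 2 values {4, 8}; by pigeonhole those values go to them, so strike 4, 8 from D, G.
No further eliminations apply; A can still be any of 4, 8.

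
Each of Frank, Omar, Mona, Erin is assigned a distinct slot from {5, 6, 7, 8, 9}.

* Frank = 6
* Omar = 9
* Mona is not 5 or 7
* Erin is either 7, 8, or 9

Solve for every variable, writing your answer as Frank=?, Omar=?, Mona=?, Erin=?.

Frank=6, Omar=9, Mona=8, Erin=7

Frank must be 6 (only option left). So Mona can't be 6.
Omar must be 9 (only option left). Strike 9 from Mona, Erin.
That leaves Mona = 8. Remove 8 from Erin.
Erin has just one choice, so Erin = 7.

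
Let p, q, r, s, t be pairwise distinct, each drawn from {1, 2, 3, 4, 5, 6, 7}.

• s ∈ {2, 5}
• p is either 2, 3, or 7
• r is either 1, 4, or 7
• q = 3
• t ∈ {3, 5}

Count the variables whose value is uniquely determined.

4

q's domain is down to {3}, so q = 3. Eliminate 3 elsewhere: p, t.
t's domain is down to {5}, so t = 5. Strike 5 from s.
s has just one choice, so s = 2. Eliminate 2 elsewhere: p.
p has just one choice, so p = 7. Eliminate 7 elsewhere: r.
Determined: p=7, q=3, s=2, t=5. The other variables each still have more than one consistent value. That makes 4.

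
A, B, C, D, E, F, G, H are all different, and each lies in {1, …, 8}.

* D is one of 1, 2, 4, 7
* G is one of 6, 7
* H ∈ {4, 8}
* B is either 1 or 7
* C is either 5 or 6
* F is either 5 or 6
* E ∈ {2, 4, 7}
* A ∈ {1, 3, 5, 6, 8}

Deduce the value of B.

1

Among the 8 variables, 3 fits only A (and all 8 values in {1, 2, 3, 4, 5, 6, 7, 8} must be used), so A = 3.
Among the 7 still-open variables, 8 fits only H (and all 7 values in {1, 2, 4, 5, 6, 7, 8} must be used), so H = 8.
The 2 variables C and F are confined to {5, 6}, which locks those values in; drop them from G.
G must be 7 (only option left). Eliminate 7 elsewhere: B, D, E.
So B = 1.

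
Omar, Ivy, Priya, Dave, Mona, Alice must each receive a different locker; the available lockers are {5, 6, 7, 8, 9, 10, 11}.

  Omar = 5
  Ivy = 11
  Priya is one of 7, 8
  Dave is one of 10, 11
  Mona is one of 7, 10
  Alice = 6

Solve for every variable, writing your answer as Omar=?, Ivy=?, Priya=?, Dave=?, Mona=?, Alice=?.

Omar must be 5 (only option left).
That leaves Ivy = 11. Remove 11 from Dave.
Dave must be 10 (only option left). Strike 10 from Mona.
That leaves Mona = 7. So Priya can't be 7.
Alice has just one choice, so Alice = 6.
Priya has just one choice, so Priya = 8.

Omar=5, Ivy=11, Priya=8, Dave=10, Mona=7, Alice=6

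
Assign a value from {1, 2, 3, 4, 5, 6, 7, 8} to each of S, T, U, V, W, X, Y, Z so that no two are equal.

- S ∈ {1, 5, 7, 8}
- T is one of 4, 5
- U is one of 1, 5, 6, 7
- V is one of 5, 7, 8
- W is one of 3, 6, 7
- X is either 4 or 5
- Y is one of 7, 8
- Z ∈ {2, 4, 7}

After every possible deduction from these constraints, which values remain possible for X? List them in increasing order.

The 8 variables together cover exactly {1, 2, 3, 4, 5, 6, 7, 8} — 8 values for 8 variables — and 2 appears only in Z's list, so Z = 2.
The 7 still-open variables draw from only 7 values {1, 3, 4, 5, 6, 7, 8}, so each is used; only W can be 3, hence W = 3.
The 6 still-open variables draw from only 6 values {1, 4, 5, 6, 7, 8}, so each is used; only U can be 6, hence U = 6.
The 5 still-open variables draw from only 5 values {1, 4, 5, 7, 8}, so each is used; only S can be 1, hence S = 1.
T and X share exactly the 2 values {4, 5}; by pigeonhole those values go to them, so strike 4, 5 from V.
No further eliminations apply; X can still be any of 4, 5.

4, 5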